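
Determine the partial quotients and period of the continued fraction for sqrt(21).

Write x_i = (sqrt(21) + m_i)/d_i with (m_0, d_0) = (0, 1). a_0 = floor(sqrt(21)) = 4, since 4^2 = 16 <= 21 < 25 = 5^2.
Iterate m_{i+1} = d_i*a_i - m_i, d_{i+1} = (21 - m_{i+1}^2)/d_i, a_{i+1} = floor((a_0 + m_{i+1})/d_{i+1}):
  m_1 = 1*4 - 0 = 4, d_1 = (21 - 4^2)/1 = 5/1 = 5, a_1 = floor((4 + 4)/5) = 1.
  m_2 = 5*1 - 4 = 1, d_2 = (21 - 1^2)/5 = 20/5 = 4, a_2 = floor((4 + 1)/4) = 1.
  m_3 = 4*1 - 1 = 3, d_3 = (21 - 3^2)/4 = 12/4 = 3, a_3 = floor((4 + 3)/3) = 2.
  m_4 = 3*2 - 3 = 3, d_4 = (21 - 3^2)/3 = 12/3 = 4, a_4 = floor((4 + 3)/4) = 1.
  m_5 = 4*1 - 3 = 1, d_5 = (21 - 1^2)/4 = 20/4 = 5, a_5 = floor((4 + 1)/5) = 1.
  m_6 = 5*1 - 1 = 4, d_6 = (21 - 4^2)/5 = 5/5 = 1, a_6 = floor((4 + 4)/1) = 8.
  m_7 = 1*8 - 4 = 4, d_7 = (21 - 4^2)/1 = 5/1 = 5: (m_7, d_7) = (m_1, d_1) = (4, 5), so from here the quotients repeat a_1, ..., a_6; the period length is 6.
Hence the expansion of sqrt(21) is a_0 = 4 followed by the repeating block 1, 1, 2, 1, 1, 8 (period 6).

[4; (1, 1, 2, 1, 1, 8)]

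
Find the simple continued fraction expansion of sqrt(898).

Write x_i = (sqrt(898) + m_i)/d_i with (m_0, d_0) = (0, 1). a_0 = floor(sqrt(898)) = 29, since 29^2 = 841 <= 898 < 900 = 30^2.
Iterate m_{i+1} = d_i*a_i - m_i, d_{i+1} = (898 - m_{i+1}^2)/d_i, a_{i+1} = floor((a_0 + m_{i+1})/d_{i+1}):
  m_1 = 1*29 - 0 = 29, d_1 = (898 - 29^2)/1 = 57/1 = 57, a_1 = floor((29 + 29)/57) = 1.
  m_2 = 57*1 - 29 = 28, d_2 = (898 - 28^2)/57 = 114/57 = 2, a_2 = floor((29 + 28)/2) = 28.
  m_3 = 2*28 - 28 = 28, d_3 = (898 - 28^2)/2 = 114/2 = 57, a_3 = floor((29 + 28)/57) = 1.
  m_4 = 57*1 - 28 = 29, d_4 = (898 - 29^2)/57 = 57/57 = 1, a_4 = floor((29 + 29)/1) = 58.
  m_5 = 1*58 - 29 = 29, d_5 = (898 - 29^2)/1 = 57/1 = 57: (m_5, d_5) = (m_1, d_1) = (29, 57), so from here the quotients repeat a_1, ..., a_4; the period length is 4.
Hence the expansion of sqrt(898) is a_0 = 29 followed by the repeating block 1, 28, 1, 58 (period 4).

[29; (1, 28, 1, 58)]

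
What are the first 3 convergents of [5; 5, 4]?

Using the convergent recurrence p_i = a_i*p_{i-1} + p_{i-2}, q_i = a_i*q_{i-1} + q_{i-2} with p_{-2}=0, p_{-1}=1, q_{-2}=1, q_{-1}=0:
  i=0: a_0=5, p_0 = 5*1 + 0 = 5, q_0 = 5*0 + 1 = 1.
  i=1: a_1=5, p_1 = 5*5 + 1 = 26, q_1 = 5*1 + 0 = 5.
  i=2: a_2=4, p_2 = 4*26 + 5 = 109, q_2 = 4*5 + 1 = 21.

5/1, 26/5, 109/21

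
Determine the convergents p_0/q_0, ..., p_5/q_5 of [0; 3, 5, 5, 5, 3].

0/1, 1/3, 5/16, 26/83, 135/431, 431/1376

Using the convergent recurrence p_i = a_i*p_{i-1} + p_{i-2}, q_i = a_i*q_{i-1} + q_{i-2} with p_{-2}=0, p_{-1}=1, q_{-2}=1, q_{-1}=0:
  i=0: a_0=0, p_0 = 0*1 + 0 = 0, q_0 = 0*0 + 1 = 1.
  i=1: a_1=3, p_1 = 3*0 + 1 = 1, q_1 = 3*1 + 0 = 3.
  i=2: a_2=5, p_2 = 5*1 + 0 = 5, q_2 = 5*3 + 1 = 16.
  i=3: a_3=5, p_3 = 5*5 + 1 = 26, q_3 = 5*16 + 3 = 83.
  i=4: a_4=5, p_4 = 5*26 + 5 = 135, q_4 = 5*83 + 16 = 431.
  i=5: a_5=3, p_5 = 3*135 + 26 = 431, q_5 = 3*431 + 83 = 1376.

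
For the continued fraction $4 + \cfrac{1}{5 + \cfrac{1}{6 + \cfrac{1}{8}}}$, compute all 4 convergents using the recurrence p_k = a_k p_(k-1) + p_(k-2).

Using the convergent recurrence p_i = a_i*p_{i-1} + p_{i-2}, q_i = a_i*q_{i-1} + q_{i-2} with p_{-2}=0, p_{-1}=1, q_{-2}=1, q_{-1}=0:
  i=0: a_0=4, p_0 = 4*1 + 0 = 4, q_0 = 4*0 + 1 = 1.
  i=1: a_1=5, p_1 = 5*4 + 1 = 21, q_1 = 5*1 + 0 = 5.
  i=2: a_2=6, p_2 = 6*21 + 4 = 130, q_2 = 6*5 + 1 = 31.
  i=3: a_3=8, p_3 = 8*130 + 21 = 1061, q_3 = 8*31 + 5 = 253.

4/1, 21/5, 130/31, 1061/253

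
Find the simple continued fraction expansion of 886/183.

Run the Euclidean algorithm on 886 and 183; the successive quotients are the partial quotients a_0, a_1, ... (each step inverts the fractional part left over by the previous one):
  886 = 4*183 + 154, so a_0 = 4.
  183 = 1*154 + 29, so a_1 = 1.
  154 = 5*29 + 9, so a_2 = 5.
  29 = 3*9 + 2, so a_3 = 3.
  9 = 4*2 + 1, so a_4 = 4.
  2 = 2*1 + 0, so a_5 = 2.
The remainder reaches 0 after 6 divisions, so the expansion has 6 partial quotients, read off in order.

[4; 1, 5, 3, 4, 2]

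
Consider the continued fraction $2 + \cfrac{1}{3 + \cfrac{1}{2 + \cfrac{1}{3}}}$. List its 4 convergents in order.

2/1, 7/3, 16/7, 55/24

Using the convergent recurrence p_i = a_i*p_{i-1} + p_{i-2}, q_i = a_i*q_{i-1} + q_{i-2} with p_{-2}=0, p_{-1}=1, q_{-2}=1, q_{-1}=0:
  i=0: a_0=2, p_0 = 2*1 + 0 = 2, q_0 = 2*0 + 1 = 1.
  i=1: a_1=3, p_1 = 3*2 + 1 = 7, q_1 = 3*1 + 0 = 3.
  i=2: a_2=2, p_2 = 2*7 + 2 = 16, q_2 = 2*3 + 1 = 7.
  i=3: a_3=3, p_3 = 3*16 + 7 = 55, q_3 = 3*7 + 3 = 24.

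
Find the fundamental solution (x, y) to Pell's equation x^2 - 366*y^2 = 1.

(x, y) = (907925, 47458)

First expand sqrt(366) as a continued fraction. With x_i = (sqrt(366) + m_i)/d_i and (m_0, d_0) = (0, 1): a_0 = floor(sqrt(366)) = 19, since 19^2 = 361 <= 366 < 400 = 20^2.
Iterate m_{i+1} = d_i*a_i - m_i, d_{i+1} = (366 - m_{i+1}^2)/d_i, a_{i+1} = floor((a_0 + m_{i+1})/d_{i+1}):
  m_1 = 1*19 - 0 = 19, d_1 = (366 - 19^2)/1 = 5/1 = 5, a_1 = floor((19 + 19)/5) = 7.
  m_2 = 5*7 - 19 = 16, d_2 = (366 - 16^2)/5 = 110/5 = 22, a_2 = floor((19 + 16)/22) = 1.
  m_3 = 22*1 - 16 = 6, d_3 = (366 - 6^2)/22 = 330/22 = 15, a_3 = floor((19 + 6)/15) = 1.
  m_4 = 15*1 - 6 = 9, d_4 = (366 - 9^2)/15 = 285/15 = 19, a_4 = floor((19 + 9)/19) = 1.
  m_5 = 19*1 - 9 = 10, d_5 = (366 - 10^2)/19 = 266/19 = 14, a_5 = floor((19 + 10)/14) = 2.
  m_6 = 14*2 - 10 = 18, d_6 = (366 - 18^2)/14 = 42/14 = 3, a_6 = floor((19 + 18)/3) = 12.
  m_7 = 3*12 - 18 = 18, d_7 = (366 - 18^2)/3 = 42/3 = 14, a_7 = floor((19 + 18)/14) = 2.
  m_8 = 14*2 - 18 = 10, d_8 = (366 - 10^2)/14 = 266/14 = 19, a_8 = floor((19 + 10)/19) = 1.
  m_9 = 19*1 - 10 = 9, d_9 = (366 - 9^2)/19 = 285/19 = 15, a_9 = floor((19 + 9)/15) = 1.
  m_10 = 15*1 - 9 = 6, d_10 = (366 - 6^2)/15 = 330/15 = 22, a_10 = floor((19 + 6)/22) = 1.
  m_11 = 22*1 - 6 = 16, d_11 = (366 - 16^2)/22 = 110/22 = 5, a_11 = floor((19 + 16)/5) = 7.
  m_12 = 5*7 - 16 = 19, d_12 = (366 - 19^2)/5 = 5/5 = 1, a_12 = floor((19 + 19)/1) = 38.
  m_13 = 1*38 - 19 = 19, d_13 = (366 - 19^2)/1 = 5/1 = 5: (m_13, d_13) = (m_1, d_1) = (19, 5), so from here the quotients repeat a_1, ..., a_12; the period length is 12.
So sqrt(366) = [19; (7, 1, 1, 1, 2, 12, 2, 1, 1, 1, 7, 38)] with period length k = 12.
k is even, so the fundamental solution of x^2 - 366y^2 = 1 is (p_{k-1}, q_{k-1}) = (p_11, q_11); compute convergents through index 11.
Convergents (p_i = a_i*p_{i-1} + p_{i-2}, q_i = a_i*q_{i-1} + q_{i-2} with p_{-2}=0, p_{-1}=1, q_{-2}=1, q_{-1}=0):
  i=0: a_0=19, p_0 = 19*1 + 0 = 19, q_0 = 19*0 + 1 = 1.
  i=1: a_1=7, p_1 = 7*19 + 1 = 134, q_1 = 7*1 + 0 = 7.
  i=2: a_2=1, p_2 = 1*134 + 19 = 153, q_2 = 1*7 + 1 = 8.
  i=3: a_3=1, p_3 = 1*153 + 134 = 287, q_3 = 1*8 + 7 = 15.
  i=4: a_4=1, p_4 = 1*287 + 153 = 440, q_4 = 1*15 + 8 = 23.
  i=5: a_5=2, p_5 = 2*440 + 287 = 1167, q_5 = 2*23 + 15 = 61.
  i=6: a_6=12, p_6 = 12*1167 + 440 = 14444, q_6 = 12*61 + 23 = 755.
  i=7: a_7=2, p_7 = 2*14444 + 1167 = 30055, q_7 = 2*755 + 61 = 1571.
  i=8: a_8=1, p_8 = 1*30055 + 14444 = 44499, q_8 = 1*1571 + 755 = 2326.
  i=9: a_9=1, p_9 = 1*44499 + 30055 = 74554, q_9 = 1*2326 + 1571 = 3897.
  i=10: a_10=1, p_10 = 1*74554 + 44499 = 119053, q_10 = 1*3897 + 2326 = 6223.
  i=11: a_11=7, p_11 = 7*119053 + 74554 = 907925, q_11 = 7*6223 + 3897 = 47458.
Check: 907925^2 - 366*47458^2 = 824327805625 - 824327805624 = 1, so (x, y) = (907925, 47458) solves the equation, and by the theorem it is the least positive solution.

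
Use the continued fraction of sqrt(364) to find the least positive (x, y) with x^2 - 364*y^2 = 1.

(x, y) = (4954951, 259710)

First expand sqrt(364) as a continued fraction. With x_i = (sqrt(364) + m_i)/d_i and (m_0, d_0) = (0, 1): a_0 = floor(sqrt(364)) = 19, since 19^2 = 361 <= 364 < 400 = 20^2.
Iterate m_{i+1} = d_i*a_i - m_i, d_{i+1} = (364 - m_{i+1}^2)/d_i, a_{i+1} = floor((a_0 + m_{i+1})/d_{i+1}):
  m_1 = 1*19 - 0 = 19, d_1 = (364 - 19^2)/1 = 3/1 = 3, a_1 = floor((19 + 19)/3) = 12.
  m_2 = 3*12 - 19 = 17, d_2 = (364 - 17^2)/3 = 75/3 = 25, a_2 = floor((19 + 17)/25) = 1.
  m_3 = 25*1 - 17 = 8, d_3 = (364 - 8^2)/25 = 300/25 = 12, a_3 = floor((19 + 8)/12) = 2.
  m_4 = 12*2 - 8 = 16, d_4 = (364 - 16^2)/12 = 108/12 = 9, a_4 = floor((19 + 16)/9) = 3.
  m_5 = 9*3 - 16 = 11, d_5 = (364 - 11^2)/9 = 243/9 = 27, a_5 = floor((19 + 11)/27) = 1.
  m_6 = 27*1 - 11 = 16, d_6 = (364 - 16^2)/27 = 108/27 = 4, a_6 = floor((19 + 16)/4) = 8.
  m_7 = 4*8 - 16 = 16, d_7 = (364 - 16^2)/4 = 108/4 = 27, a_7 = floor((19 + 16)/27) = 1.
  m_8 = 27*1 - 16 = 11, d_8 = (364 - 11^2)/27 = 243/27 = 9, a_8 = floor((19 + 11)/9) = 3.
  m_9 = 9*3 - 11 = 16, d_9 = (364 - 16^2)/9 = 108/9 = 12, a_9 = floor((19 + 16)/12) = 2.
  m_10 = 12*2 - 16 = 8, d_10 = (364 - 8^2)/12 = 300/12 = 25, a_10 = floor((19 + 8)/25) = 1.
  m_11 = 25*1 - 8 = 17, d_11 = (364 - 17^2)/25 = 75/25 = 3, a_11 = floor((19 + 17)/3) = 12.
  m_12 = 3*12 - 17 = 19, d_12 = (364 - 19^2)/3 = 3/3 = 1, a_12 = floor((19 + 19)/1) = 38.
  m_13 = 1*38 - 19 = 19, d_13 = (364 - 19^2)/1 = 3/1 = 3: (m_13, d_13) = (m_1, d_1) = (19, 3), so from here the quotients repeat a_1, ..., a_12; the period length is 12.
So sqrt(364) = [19; (12, 1, 2, 3, 1, 8, 1, 3, 2, 1, 12, 38)] with period length k = 12.
k is even, so the fundamental solution of x^2 - 364y^2 = 1 is (p_{k-1}, q_{k-1}) = (p_11, q_11); compute convergents through index 11.
Convergents (p_i = a_i*p_{i-1} + p_{i-2}, q_i = a_i*q_{i-1} + q_{i-2} with p_{-2}=0, p_{-1}=1, q_{-2}=1, q_{-1}=0):
  i=0: a_0=19, p_0 = 19*1 + 0 = 19, q_0 = 19*0 + 1 = 1.
  i=1: a_1=12, p_1 = 12*19 + 1 = 229, q_1 = 12*1 + 0 = 12.
  i=2: a_2=1, p_2 = 1*229 + 19 = 248, q_2 = 1*12 + 1 = 13.
  i=3: a_3=2, p_3 = 2*248 + 229 = 725, q_3 = 2*13 + 12 = 38.
  i=4: a_4=3, p_4 = 3*725 + 248 = 2423, q_4 = 3*38 + 13 = 127.
  i=5: a_5=1, p_5 = 1*2423 + 725 = 3148, q_5 = 1*127 + 38 = 165.
  i=6: a_6=8, p_6 = 8*3148 + 2423 = 27607, q_6 = 8*165 + 127 = 1447.
  i=7: a_7=1, p_7 = 1*27607 + 3148 = 30755, q_7 = 1*1447 + 165 = 1612.
  i=8: a_8=3, p_8 = 3*30755 + 27607 = 119872, q_8 = 3*1612 + 1447 = 6283.
  i=9: a_9=2, p_9 = 2*119872 + 30755 = 270499, q_9 = 2*6283 + 1612 = 14178.
  i=10: a_10=1, p_10 = 1*270499 + 119872 = 390371, q_10 = 1*14178 + 6283 = 20461.
  i=11: a_11=12, p_11 = 12*390371 + 270499 = 4954951, q_11 = 12*20461 + 14178 = 259710.
Check: 4954951^2 - 364*259710^2 = 24551539412401 - 24551539412400 = 1, so (x, y) = (4954951, 259710) solves the equation, and by the theorem it is the least positive solution.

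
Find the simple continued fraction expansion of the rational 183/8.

[22; 1, 7]

Run the Euclidean algorithm on 183 and 8; the successive quotients are the partial quotients a_0, a_1, ... (each step inverts the fractional part left over by the previous one):
  183 = 22*8 + 7, so a_0 = 22.
  8 = 1*7 + 1, so a_1 = 1.
  7 = 7*1 + 0, so a_2 = 7.
The remainder reaches 0 after 3 divisions, so the expansion has 3 partial quotients, read off in order.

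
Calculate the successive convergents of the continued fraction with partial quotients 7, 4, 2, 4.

Using the convergent recurrence p_i = a_i*p_{i-1} + p_{i-2}, q_i = a_i*q_{i-1} + q_{i-2} with p_{-2}=0, p_{-1}=1, q_{-2}=1, q_{-1}=0:
  i=0: a_0=7, p_0 = 7*1 + 0 = 7, q_0 = 7*0 + 1 = 1.
  i=1: a_1=4, p_1 = 4*7 + 1 = 29, q_1 = 4*1 + 0 = 4.
  i=2: a_2=2, p_2 = 2*29 + 7 = 65, q_2 = 2*4 + 1 = 9.
  i=3: a_3=4, p_3 = 4*65 + 29 = 289, q_3 = 4*9 + 4 = 40.

7/1, 29/4, 65/9, 289/40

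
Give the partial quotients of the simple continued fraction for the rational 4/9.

Run the Euclidean algorithm on 4 and 9; the successive quotients are the partial quotients a_0, a_1, ... (each step inverts the fractional part left over by the previous one):
  4 = 0*9 + 4, so a_0 = 0.
  9 = 2*4 + 1, so a_1 = 2.
  4 = 4*1 + 0, so a_2 = 4.
The remainder reaches 0 after 3 divisions, so the expansion has 3 partial quotients, read off in order.

[0; 2, 4]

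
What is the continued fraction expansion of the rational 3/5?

[0; 1, 1, 2]

Run the Euclidean algorithm on 3 and 5; the successive quotients are the partial quotients a_0, a_1, ... (each step inverts the fractional part left over by the previous one):
  3 = 0*5 + 3, so a_0 = 0.
  5 = 1*3 + 2, so a_1 = 1.
  3 = 1*2 + 1, so a_2 = 1.
  2 = 2*1 + 0, so a_3 = 2.
The remainder reaches 0 after 4 divisions, so the expansion has 4 partial quotients, read off in order.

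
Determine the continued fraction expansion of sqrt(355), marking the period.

[18; (1, 5, 3, 3, 1, 6, 1, 3, 3, 5, 1, 36)]

Write x_i = (sqrt(355) + m_i)/d_i with (m_0, d_0) = (0, 1). a_0 = floor(sqrt(355)) = 18, since 18^2 = 324 <= 355 < 361 = 19^2.
Iterate m_{i+1} = d_i*a_i - m_i, d_{i+1} = (355 - m_{i+1}^2)/d_i, a_{i+1} = floor((a_0 + m_{i+1})/d_{i+1}):
  m_1 = 1*18 - 0 = 18, d_1 = (355 - 18^2)/1 = 31/1 = 31, a_1 = floor((18 + 18)/31) = 1.
  m_2 = 31*1 - 18 = 13, d_2 = (355 - 13^2)/31 = 186/31 = 6, a_2 = floor((18 + 13)/6) = 5.
  m_3 = 6*5 - 13 = 17, d_3 = (355 - 17^2)/6 = 66/6 = 11, a_3 = floor((18 + 17)/11) = 3.
  m_4 = 11*3 - 17 = 16, d_4 = (355 - 16^2)/11 = 99/11 = 9, a_4 = floor((18 + 16)/9) = 3.
  m_5 = 9*3 - 16 = 11, d_5 = (355 - 11^2)/9 = 234/9 = 26, a_5 = floor((18 + 11)/26) = 1.
  m_6 = 26*1 - 11 = 15, d_6 = (355 - 15^2)/26 = 130/26 = 5, a_6 = floor((18 + 15)/5) = 6.
  m_7 = 5*6 - 15 = 15, d_7 = (355 - 15^2)/5 = 130/5 = 26, a_7 = floor((18 + 15)/26) = 1.
  m_8 = 26*1 - 15 = 11, d_8 = (355 - 11^2)/26 = 234/26 = 9, a_8 = floor((18 + 11)/9) = 3.
  m_9 = 9*3 - 11 = 16, d_9 = (355 - 16^2)/9 = 99/9 = 11, a_9 = floor((18 + 16)/11) = 3.
  m_10 = 11*3 - 16 = 17, d_10 = (355 - 17^2)/11 = 66/11 = 6, a_10 = floor((18 + 17)/6) = 5.
  m_11 = 6*5 - 17 = 13, d_11 = (355 - 13^2)/6 = 186/6 = 31, a_11 = floor((18 + 13)/31) = 1.
  m_12 = 31*1 - 13 = 18, d_12 = (355 - 18^2)/31 = 31/31 = 1, a_12 = floor((18 + 18)/1) = 36.
  m_13 = 1*36 - 18 = 18, d_13 = (355 - 18^2)/1 = 31/1 = 31: (m_13, d_13) = (m_1, d_1) = (18, 31), so from here the quotients repeat a_1, ..., a_12; the period length is 12.
Hence the expansion of sqrt(355) is a_0 = 18 followed by the repeating block 1, 5, 3, 3, 1, 6, 1, 3, 3, 5, 1, 36 (period 12).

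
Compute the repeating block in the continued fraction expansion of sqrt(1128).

[33; (1, 1, 2, 2, 2, 1, 1, 66)]

Write x_i = (sqrt(1128) + m_i)/d_i with (m_0, d_0) = (0, 1). a_0 = floor(sqrt(1128)) = 33, since 33^2 = 1089 <= 1128 < 1156 = 34^2.
Iterate m_{i+1} = d_i*a_i - m_i, d_{i+1} = (1128 - m_{i+1}^2)/d_i, a_{i+1} = floor((a_0 + m_{i+1})/d_{i+1}):
  m_1 = 1*33 - 0 = 33, d_1 = (1128 - 33^2)/1 = 39/1 = 39, a_1 = floor((33 + 33)/39) = 1.
  m_2 = 39*1 - 33 = 6, d_2 = (1128 - 6^2)/39 = 1092/39 = 28, a_2 = floor((33 + 6)/28) = 1.
  m_3 = 28*1 - 6 = 22, d_3 = (1128 - 22^2)/28 = 644/28 = 23, a_3 = floor((33 + 22)/23) = 2.
  m_4 = 23*2 - 22 = 24, d_4 = (1128 - 24^2)/23 = 552/23 = 24, a_4 = floor((33 + 24)/24) = 2.
  m_5 = 24*2 - 24 = 24, d_5 = (1128 - 24^2)/24 = 552/24 = 23, a_5 = floor((33 + 24)/23) = 2.
  m_6 = 23*2 - 24 = 22, d_6 = (1128 - 22^2)/23 = 644/23 = 28, a_6 = floor((33 + 22)/28) = 1.
  m_7 = 28*1 - 22 = 6, d_7 = (1128 - 6^2)/28 = 1092/28 = 39, a_7 = floor((33 + 6)/39) = 1.
  m_8 = 39*1 - 6 = 33, d_8 = (1128 - 33^2)/39 = 39/39 = 1, a_8 = floor((33 + 33)/1) = 66.
  m_9 = 1*66 - 33 = 33, d_9 = (1128 - 33^2)/1 = 39/1 = 39: (m_9, d_9) = (m_1, d_1) = (33, 39), so from here the quotients repeat a_1, ..., a_8; the period length is 8.
Hence the expansion of sqrt(1128) is a_0 = 33 followed by the repeating block 1, 1, 2, 2, 2, 1, 1, 66 (period 8).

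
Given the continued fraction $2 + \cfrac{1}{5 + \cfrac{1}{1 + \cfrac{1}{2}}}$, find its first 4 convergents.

2/1, 11/5, 13/6, 37/17

Using the convergent recurrence p_i = a_i*p_{i-1} + p_{i-2}, q_i = a_i*q_{i-1} + q_{i-2} with p_{-2}=0, p_{-1}=1, q_{-2}=1, q_{-1}=0:
  i=0: a_0=2, p_0 = 2*1 + 0 = 2, q_0 = 2*0 + 1 = 1.
  i=1: a_1=5, p_1 = 5*2 + 1 = 11, q_1 = 5*1 + 0 = 5.
  i=2: a_2=1, p_2 = 1*11 + 2 = 13, q_2 = 1*5 + 1 = 6.
  i=3: a_3=2, p_3 = 2*13 + 11 = 37, q_3 = 2*6 + 5 = 17.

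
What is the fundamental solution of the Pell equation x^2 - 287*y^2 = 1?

First expand sqrt(287) as a continued fraction. With x_i = (sqrt(287) + m_i)/d_i and (m_0, d_0) = (0, 1): a_0 = floor(sqrt(287)) = 16, since 16^2 = 256 <= 287 < 289 = 17^2.
Iterate m_{i+1} = d_i*a_i - m_i, d_{i+1} = (287 - m_{i+1}^2)/d_i, a_{i+1} = floor((a_0 + m_{i+1})/d_{i+1}):
  m_1 = 1*16 - 0 = 16, d_1 = (287 - 16^2)/1 = 31/1 = 31, a_1 = floor((16 + 16)/31) = 1.
  m_2 = 31*1 - 16 = 15, d_2 = (287 - 15^2)/31 = 62/31 = 2, a_2 = floor((16 + 15)/2) = 15.
  m_3 = 2*15 - 15 = 15, d_3 = (287 - 15^2)/2 = 62/2 = 31, a_3 = floor((16 + 15)/31) = 1.
  m_4 = 31*1 - 15 = 16, d_4 = (287 - 16^2)/31 = 31/31 = 1, a_4 = floor((16 + 16)/1) = 32.
  m_5 = 1*32 - 16 = 16, d_5 = (287 - 16^2)/1 = 31/1 = 31: (m_5, d_5) = (m_1, d_1) = (16, 31), so from here the quotients repeat a_1, ..., a_4; the period length is 4.
So sqrt(287) = [16; (1, 15, 1, 32)] with period length k = 4.
k is even, so the fundamental solution of x^2 - 287y^2 = 1 is (p_{k-1}, q_{k-1}) = (p_3, q_3); compute convergents through index 3.
Convergents (p_i = a_i*p_{i-1} + p_{i-2}, q_i = a_i*q_{i-1} + q_{i-2} with p_{-2}=0, p_{-1}=1, q_{-2}=1, q_{-1}=0):
  i=0: a_0=16, p_0 = 16*1 + 0 = 16, q_0 = 16*0 + 1 = 1.
  i=1: a_1=1, p_1 = 1*16 + 1 = 17, q_1 = 1*1 + 0 = 1.
  i=2: a_2=15, p_2 = 15*17 + 16 = 271, q_2 = 15*1 + 1 = 16.
  i=3: a_3=1, p_3 = 1*271 + 17 = 288, q_3 = 1*16 + 1 = 17.
Check: 288^2 - 287*17^2 = 82944 - 82943 = 1, so (x, y) = (288, 17) solves the equation, and by the theorem it is the least positive solution.

(x, y) = (288, 17)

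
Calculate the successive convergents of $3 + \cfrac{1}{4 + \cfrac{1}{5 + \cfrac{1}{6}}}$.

3/1, 13/4, 68/21, 421/130

Using the convergent recurrence p_i = a_i*p_{i-1} + p_{i-2}, q_i = a_i*q_{i-1} + q_{i-2} with p_{-2}=0, p_{-1}=1, q_{-2}=1, q_{-1}=0:
  i=0: a_0=3, p_0 = 3*1 + 0 = 3, q_0 = 3*0 + 1 = 1.
  i=1: a_1=4, p_1 = 4*3 + 1 = 13, q_1 = 4*1 + 0 = 4.
  i=2: a_2=5, p_2 = 5*13 + 3 = 68, q_2 = 5*4 + 1 = 21.
  i=3: a_3=6, p_3 = 6*68 + 13 = 421, q_3 = 6*21 + 4 = 130.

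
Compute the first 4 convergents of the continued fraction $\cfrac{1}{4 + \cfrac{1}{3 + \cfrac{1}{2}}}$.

0/1, 1/4, 3/13, 7/30

Using the convergent recurrence p_i = a_i*p_{i-1} + p_{i-2}, q_i = a_i*q_{i-1} + q_{i-2} with p_{-2}=0, p_{-1}=1, q_{-2}=1, q_{-1}=0:
  i=0: a_0=0, p_0 = 0*1 + 0 = 0, q_0 = 0*0 + 1 = 1.
  i=1: a_1=4, p_1 = 4*0 + 1 = 1, q_1 = 4*1 + 0 = 4.
  i=2: a_2=3, p_2 = 3*1 + 0 = 3, q_2 = 3*4 + 1 = 13.
  i=3: a_3=2, p_3 = 2*3 + 1 = 7, q_3 = 2*13 + 4 = 30.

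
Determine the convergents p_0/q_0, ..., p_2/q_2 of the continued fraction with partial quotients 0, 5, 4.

Using the convergent recurrence p_i = a_i*p_{i-1} + p_{i-2}, q_i = a_i*q_{i-1} + q_{i-2} with p_{-2}=0, p_{-1}=1, q_{-2}=1, q_{-1}=0:
  i=0: a_0=0, p_0 = 0*1 + 0 = 0, q_0 = 0*0 + 1 = 1.
  i=1: a_1=5, p_1 = 5*0 + 1 = 1, q_1 = 5*1 + 0 = 5.
  i=2: a_2=4, p_2 = 4*1 + 0 = 4, q_2 = 4*5 + 1 = 21.

0/1, 1/5, 4/21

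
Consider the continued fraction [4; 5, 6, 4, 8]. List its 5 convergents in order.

Using the convergent recurrence p_i = a_i*p_{i-1} + p_{i-2}, q_i = a_i*q_{i-1} + q_{i-2} with p_{-2}=0, p_{-1}=1, q_{-2}=1, q_{-1}=0:
  i=0: a_0=4, p_0 = 4*1 + 0 = 4, q_0 = 4*0 + 1 = 1.
  i=1: a_1=5, p_1 = 5*4 + 1 = 21, q_1 = 5*1 + 0 = 5.
  i=2: a_2=6, p_2 = 6*21 + 4 = 130, q_2 = 6*5 + 1 = 31.
  i=3: a_3=4, p_3 = 4*130 + 21 = 541, q_3 = 4*31 + 5 = 129.
  i=4: a_4=8, p_4 = 8*541 + 130 = 4458, q_4 = 8*129 + 31 = 1063.

4/1, 21/5, 130/31, 541/129, 4458/1063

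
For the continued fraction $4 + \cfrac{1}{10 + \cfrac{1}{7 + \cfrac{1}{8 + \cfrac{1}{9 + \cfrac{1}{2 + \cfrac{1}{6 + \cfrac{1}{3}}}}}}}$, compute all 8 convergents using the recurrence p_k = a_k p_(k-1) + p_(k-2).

4/1, 41/10, 291/71, 2369/578, 21612/5273, 45593/11124, 295170/72017, 931103/227175

Using the convergent recurrence p_i = a_i*p_{i-1} + p_{i-2}, q_i = a_i*q_{i-1} + q_{i-2} with p_{-2}=0, p_{-1}=1, q_{-2}=1, q_{-1}=0:
  i=0: a_0=4, p_0 = 4*1 + 0 = 4, q_0 = 4*0 + 1 = 1.
  i=1: a_1=10, p_1 = 10*4 + 1 = 41, q_1 = 10*1 + 0 = 10.
  i=2: a_2=7, p_2 = 7*41 + 4 = 291, q_2 = 7*10 + 1 = 71.
  i=3: a_3=8, p_3 = 8*291 + 41 = 2369, q_3 = 8*71 + 10 = 578.
  i=4: a_4=9, p_4 = 9*2369 + 291 = 21612, q_4 = 9*578 + 71 = 5273.
  i=5: a_5=2, p_5 = 2*21612 + 2369 = 45593, q_5 = 2*5273 + 578 = 11124.
  i=6: a_6=6, p_6 = 6*45593 + 21612 = 295170, q_6 = 6*11124 + 5273 = 72017.
  i=7: a_7=3, p_7 = 3*295170 + 45593 = 931103, q_7 = 3*72017 + 11124 = 227175.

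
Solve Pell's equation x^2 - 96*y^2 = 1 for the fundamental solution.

First expand sqrt(96) as a continued fraction. With x_i = (sqrt(96) + m_i)/d_i and (m_0, d_0) = (0, 1): a_0 = floor(sqrt(96)) = 9, since 9^2 = 81 <= 96 < 100 = 10^2.
Iterate m_{i+1} = d_i*a_i - m_i, d_{i+1} = (96 - m_{i+1}^2)/d_i, a_{i+1} = floor((a_0 + m_{i+1})/d_{i+1}):
  m_1 = 1*9 - 0 = 9, d_1 = (96 - 9^2)/1 = 15/1 = 15, a_1 = floor((9 + 9)/15) = 1.
  m_2 = 15*1 - 9 = 6, d_2 = (96 - 6^2)/15 = 60/15 = 4, a_2 = floor((9 + 6)/4) = 3.
  m_3 = 4*3 - 6 = 6, d_3 = (96 - 6^2)/4 = 60/4 = 15, a_3 = floor((9 + 6)/15) = 1.
  m_4 = 15*1 - 6 = 9, d_4 = (96 - 9^2)/15 = 15/15 = 1, a_4 = floor((9 + 9)/1) = 18.
  m_5 = 1*18 - 9 = 9, d_5 = (96 - 9^2)/1 = 15/1 = 15: (m_5, d_5) = (m_1, d_1) = (9, 15), so from here the quotients repeat a_1, ..., a_4; the period length is 4.
So sqrt(96) = [9; (1, 3, 1, 18)] with period length k = 4.
k is even, so the fundamental solution of x^2 - 96y^2 = 1 is (p_{k-1}, q_{k-1}) = (p_3, q_3); compute convergents through index 3.
Convergents (p_i = a_i*p_{i-1} + p_{i-2}, q_i = a_i*q_{i-1} + q_{i-2} with p_{-2}=0, p_{-1}=1, q_{-2}=1, q_{-1}=0):
  i=0: a_0=9, p_0 = 9*1 + 0 = 9, q_0 = 9*0 + 1 = 1.
  i=1: a_1=1, p_1 = 1*9 + 1 = 10, q_1 = 1*1 + 0 = 1.
  i=2: a_2=3, p_2 = 3*10 + 9 = 39, q_2 = 3*1 + 1 = 4.
  i=3: a_3=1, p_3 = 1*39 + 10 = 49, q_3 = 1*4 + 1 = 5.
Check: 49^2 - 96*5^2 = 2401 - 2400 = 1, so (x, y) = (49, 5) solves the equation, and by the theorem it is the least positive solution.

(x, y) = (49, 5)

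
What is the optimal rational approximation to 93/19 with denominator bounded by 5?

24/5

Expand x = 93/19 as a continued fraction with the Euclidean algorithm:
  93 = 4*19 + 17, so a_0 = 4.
  19 = 1*17 + 2, so a_1 = 1.
  17 = 8*2 + 1, so a_2 = 8.
  2 = 2*1 + 0, so a_3 = 2.
so x = [4; 1, 8, 2].
Convergents (p_i = a_i*p_{i-1} + p_{i-2}, q_i = a_i*q_{i-1} + q_{i-2} with p_{-2}=0, p_{-1}=1, q_{-2}=1, q_{-1}=0), until the denominator exceeds 5:
  i=0: a_0=4, p_0 = 4*1 + 0 = 4, q_0 = 4*0 + 1 = 1.
  i=1: a_1=1, p_1 = 1*4 + 1 = 5, q_1 = 1*1 + 0 = 1.
  i=2: a_2=8, p_2 = 8*5 + 4 = 44, q_2 = 8*1 + 1 = 9.
q_2 = 9 > 5, so the last convergent with denominator <= 5 is p_1/q_1 = 5/1.
The closest fraction with denominator <= 5 is either p_1/q_1 or the intermediate fraction (k*p_1 + p_0)/(k*q_1 + q_0) with the largest k >= 1 whose denominator stays <= 5; these approach x as k grows, and every other convergent or intermediate fraction in range is farther away.
Largest k: floor((5 - q_0)/q_1) = floor((5 - 1)/1) = 4.
That gives (4*5 + 4)/(4*1 + 1) = 24/5.
Compare the errors: |x - 5/1| = |93*1 - 5*19|/(19*1) = 2/19, and |x - 24/5| = |93*5 - 24*19|/(19*5) = 9/95.
Cross-multiplying, 9*19 = 171 < 190 = 2*95, so 9/95 is smaller: the intermediate fraction 24/5 is closer to x than 5/1.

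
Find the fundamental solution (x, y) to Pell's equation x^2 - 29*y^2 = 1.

First expand sqrt(29) as a continued fraction. With x_i = (sqrt(29) + m_i)/d_i and (m_0, d_0) = (0, 1): a_0 = floor(sqrt(29)) = 5, since 5^2 = 25 <= 29 < 36 = 6^2.
Iterate m_{i+1} = d_i*a_i - m_i, d_{i+1} = (29 - m_{i+1}^2)/d_i, a_{i+1} = floor((a_0 + m_{i+1})/d_{i+1}):
  m_1 = 1*5 - 0 = 5, d_1 = (29 - 5^2)/1 = 4/1 = 4, a_1 = floor((5 + 5)/4) = 2.
  m_2 = 4*2 - 5 = 3, d_2 = (29 - 3^2)/4 = 20/4 = 5, a_2 = floor((5 + 3)/5) = 1.
  m_3 = 5*1 - 3 = 2, d_3 = (29 - 2^2)/5 = 25/5 = 5, a_3 = floor((5 + 2)/5) = 1.
  m_4 = 5*1 - 2 = 3, d_4 = (29 - 3^2)/5 = 20/5 = 4, a_4 = floor((5 + 3)/4) = 2.
  m_5 = 4*2 - 3 = 5, d_5 = (29 - 5^2)/4 = 4/4 = 1, a_5 = floor((5 + 5)/1) = 10.
  m_6 = 1*10 - 5 = 5, d_6 = (29 - 5^2)/1 = 4/1 = 4: (m_6, d_6) = (m_1, d_1) = (5, 4), so from here the quotients repeat a_1, ..., a_5; the period length is 5.
So sqrt(29) = [5; (2, 1, 1, 2, 10)] with period length k = 5.
k is odd, so (p_{k-1}, q_{k-1}) only solves x^2 - 29y^2 = -1 and the fundamental solution of x^2 - 29y^2 = 1 is (p_{2k-1}, q_{2k-1}) = (p_9, q_9); compute convergents through index 9, running through the period twice.
Convergents (p_i = a_i*p_{i-1} + p_{i-2}, q_i = a_i*q_{i-1} + q_{i-2} with p_{-2}=0, p_{-1}=1, q_{-2}=1, q_{-1}=0):
  i=0: a_0=5, p_0 = 5*1 + 0 = 5, q_0 = 5*0 + 1 = 1.
  i=1: a_1=2, p_1 = 2*5 + 1 = 11, q_1 = 2*1 + 0 = 2.
  i=2: a_2=1, p_2 = 1*11 + 5 = 16, q_2 = 1*2 + 1 = 3.
  i=3: a_3=1, p_3 = 1*16 + 11 = 27, q_3 = 1*3 + 2 = 5.
  i=4: a_4=2, p_4 = 2*27 + 16 = 70, q_4 = 2*5 + 3 = 13.
  i=5: a_5=10, p_5 = 10*70 + 27 = 727, q_5 = 10*13 + 5 = 135.
  i=6: a_6=2, p_6 = 2*727 + 70 = 1524, q_6 = 2*135 + 13 = 283.
  i=7: a_7=1, p_7 = 1*1524 + 727 = 2251, q_7 = 1*283 + 135 = 418.
  i=8: a_8=1, p_8 = 1*2251 + 1524 = 3775, q_8 = 1*418 + 283 = 701.
  i=9: a_9=2, p_9 = 2*3775 + 2251 = 9801, q_9 = 2*701 + 418 = 1820.
Indeed p_4^2 - 29*q_4^2 = 4900 - 4901 = -1, not +1.
Check: 9801^2 - 29*1820^2 = 96059601 - 96059600 = 1, so (x, y) = (9801, 1820) solves the equation, and by the theorem it is the least positive solution.

(x, y) = (9801, 1820)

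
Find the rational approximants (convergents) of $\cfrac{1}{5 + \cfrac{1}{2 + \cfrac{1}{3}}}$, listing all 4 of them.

Using the convergent recurrence p_i = a_i*p_{i-1} + p_{i-2}, q_i = a_i*q_{i-1} + q_{i-2} with p_{-2}=0, p_{-1}=1, q_{-2}=1, q_{-1}=0:
  i=0: a_0=0, p_0 = 0*1 + 0 = 0, q_0 = 0*0 + 1 = 1.
  i=1: a_1=5, p_1 = 5*0 + 1 = 1, q_1 = 5*1 + 0 = 5.
  i=2: a_2=2, p_2 = 2*1 + 0 = 2, q_2 = 2*5 + 1 = 11.
  i=3: a_3=3, p_3 = 3*2 + 1 = 7, q_3 = 3*11 + 5 = 38.

0/1, 1/5, 2/11, 7/38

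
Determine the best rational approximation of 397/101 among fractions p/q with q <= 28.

Expand x = 397/101 as a continued fraction with the Euclidean algorithm:
  397 = 3*101 + 94, so a_0 = 3.
  101 = 1*94 + 7, so a_1 = 1.
  94 = 13*7 + 3, so a_2 = 13.
  7 = 2*3 + 1, so a_3 = 2.
  3 = 3*1 + 0, so a_4 = 3.
so x = [3; 1, 13, 2, 3].
Convergents (p_i = a_i*p_{i-1} + p_{i-2}, q_i = a_i*q_{i-1} + q_{i-2} with p_{-2}=0, p_{-1}=1, q_{-2}=1, q_{-1}=0), until the denominator exceeds 28:
  i=0: a_0=3, p_0 = 3*1 + 0 = 3, q_0 = 3*0 + 1 = 1.
  i=1: a_1=1, p_1 = 1*3 + 1 = 4, q_1 = 1*1 + 0 = 1.
  i=2: a_2=13, p_2 = 13*4 + 3 = 55, q_2 = 13*1 + 1 = 14.
  i=3: a_3=2, p_3 = 2*55 + 4 = 114, q_3 = 2*14 + 1 = 29.
q_3 = 29 > 28, so the last convergent with denominator <= 28 is p_2/q_2 = 55/14.
The closest fraction with denominator <= 28 is either p_2/q_2 or the intermediate fraction (k*p_2 + p_1)/(k*q_2 + q_1) with the largest k >= 1 whose denominator stays <= 28; these approach x as k grows, and every other convergent or intermediate fraction in range is farther away.
Largest k: floor((28 - q_1)/q_2) = floor((28 - 1)/14) = 1.
That gives (1*55 + 4)/(1*14 + 1) = 59/15.
Compare the errors: |x - 55/14| = |397*14 - 55*101|/(101*14) = 3/1414, and |x - 59/15| = |397*15 - 59*101|/(101*15) = 4/1515.
Cross-multiplying, 3*1515 = 4545 < 5656 = 4*1414, so 3/1414 is smaller: the convergent 55/14 is closer to x than 59/15.

55/14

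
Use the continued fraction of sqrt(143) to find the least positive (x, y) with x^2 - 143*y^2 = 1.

First expand sqrt(143) as a continued fraction. With x_i = (sqrt(143) + m_i)/d_i and (m_0, d_0) = (0, 1): a_0 = floor(sqrt(143)) = 11, since 11^2 = 121 <= 143 < 144 = 12^2.
Iterate m_{i+1} = d_i*a_i - m_i, d_{i+1} = (143 - m_{i+1}^2)/d_i, a_{i+1} = floor((a_0 + m_{i+1})/d_{i+1}):
  m_1 = 1*11 - 0 = 11, d_1 = (143 - 11^2)/1 = 22/1 = 22, a_1 = floor((11 + 11)/22) = 1.
  m_2 = 22*1 - 11 = 11, d_2 = (143 - 11^2)/22 = 22/22 = 1, a_2 = floor((11 + 11)/1) = 22.
  m_3 = 1*22 - 11 = 11, d_3 = (143 - 11^2)/1 = 22/1 = 22: (m_3, d_3) = (m_1, d_1) = (11, 22), so from here the quotients repeat a_1, a_2; the period length is 2.
So sqrt(143) = [11; (1, 22)] with period length k = 2.
k is even, so the fundamental solution of x^2 - 143y^2 = 1 is (p_{k-1}, q_{k-1}) = (p_1, q_1); compute convergents through index 1.
Convergents (p_i = a_i*p_{i-1} + p_{i-2}, q_i = a_i*q_{i-1} + q_{i-2} with p_{-2}=0, p_{-1}=1, q_{-2}=1, q_{-1}=0):
  i=0: a_0=11, p_0 = 11*1 + 0 = 11, q_0 = 11*0 + 1 = 1.
  i=1: a_1=1, p_1 = 1*11 + 1 = 12, q_1 = 1*1 + 0 = 1.
Check: 12^2 - 143*1^2 = 144 - 143 = 1, so (x, y) = (12, 1) solves the equation, and by the theorem it is the least positive solution.

(x, y) = (12, 1)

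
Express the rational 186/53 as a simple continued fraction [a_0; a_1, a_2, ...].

Run the Euclidean algorithm on 186 and 53; the successive quotients are the partial quotients a_0, a_1, ... (each step inverts the fractional part left over by the previous one):
  186 = 3*53 + 27, so a_0 = 3.
  53 = 1*27 + 26, so a_1 = 1.
  27 = 1*26 + 1, so a_2 = 1.
  26 = 26*1 + 0, so a_3 = 26.
The remainder reaches 0 after 4 divisions, so the expansion has 4 partial quotients, read off in order.

[3; 1, 1, 26]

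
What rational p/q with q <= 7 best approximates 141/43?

Expand x = 141/43 as a continued fraction with the Euclidean algorithm:
  141 = 3*43 + 12, so a_0 = 3.
  43 = 3*12 + 7, so a_1 = 3.
  12 = 1*7 + 5, so a_2 = 1.
  7 = 1*5 + 2, so a_3 = 1.
  5 = 2*2 + 1, so a_4 = 2.
  2 = 2*1 + 0, so a_5 = 2.
so x = [3; 3, 1, 1, 2, 2].
Convergents (p_i = a_i*p_{i-1} + p_{i-2}, q_i = a_i*q_{i-1} + q_{i-2} with p_{-2}=0, p_{-1}=1, q_{-2}=1, q_{-1}=0), until the denominator exceeds 7:
  i=0: a_0=3, p_0 = 3*1 + 0 = 3, q_0 = 3*0 + 1 = 1.
  i=1: a_1=3, p_1 = 3*3 + 1 = 10, q_1 = 3*1 + 0 = 3.
  i=2: a_2=1, p_2 = 1*10 + 3 = 13, q_2 = 1*3 + 1 = 4.
  i=3: a_3=1, p_3 = 1*13 + 10 = 23, q_3 = 1*4 + 3 = 7.
  i=4: a_4=2, p_4 = 2*23 + 13 = 59, q_4 = 2*7 + 4 = 18.
q_4 = 18 > 7, so the last convergent with denominator <= 7 is p_3/q_3 = 23/7.
The closest fraction with denominator <= 7 is either p_3/q_3 or the intermediate fraction (k*p_3 + p_2)/(k*q_3 + q_2) with the largest k >= 1 whose denominator stays <= 7; these approach x as k grows, and every other convergent or intermediate fraction in range is farther away.
Largest k: floor((7 - q_2)/q_3) = floor((7 - 4)/7) = 0.
Since k = 0, no intermediate fraction beyond p_3/q_3 has denominator <= 7, so the convergent 23/7 is the closest (its error is |141*7 - 23*43|/(43*7) = 2/301).

23/7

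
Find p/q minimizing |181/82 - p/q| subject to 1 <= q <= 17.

31/14

Expand x = 181/82 as a continued fraction with the Euclidean algorithm:
  181 = 2*82 + 17, so a_0 = 2.
  82 = 4*17 + 14, so a_1 = 4.
  17 = 1*14 + 3, so a_2 = 1.
  14 = 4*3 + 2, so a_3 = 4.
  3 = 1*2 + 1, so a_4 = 1.
  2 = 2*1 + 0, so a_5 = 2.
so x = [2; 4, 1, 4, 1, 2].
Convergents (p_i = a_i*p_{i-1} + p_{i-2}, q_i = a_i*q_{i-1} + q_{i-2} with p_{-2}=0, p_{-1}=1, q_{-2}=1, q_{-1}=0), until the denominator exceeds 17:
  i=0: a_0=2, p_0 = 2*1 + 0 = 2, q_0 = 2*0 + 1 = 1.
  i=1: a_1=4, p_1 = 4*2 + 1 = 9, q_1 = 4*1 + 0 = 4.
  i=2: a_2=1, p_2 = 1*9 + 2 = 11, q_2 = 1*4 + 1 = 5.
  i=3: a_3=4, p_3 = 4*11 + 9 = 53, q_3 = 4*5 + 4 = 24.
q_3 = 24 > 17, so the last convergent with denominator <= 17 is p_2/q_2 = 11/5.
The closest fraction with denominator <= 17 is either p_2/q_2 or the intermediate fraction (k*p_2 + p_1)/(k*q_2 + q_1) with the largest k >= 1 whose denominator stays <= 17; these approach x as k grows, and every other convergent or intermediate fraction in range is farther away.
Largest k: floor((17 - q_1)/q_2) = floor((17 - 4)/5) = 2.
That gives (2*11 + 9)/(2*5 + 4) = 31/14.
Compare the errors: |x - 11/5| = |181*5 - 11*82|/(82*5) = 3/410, and |x - 31/14| = |181*14 - 31*82|/(82*14) = 8/1148.
Cross-multiplying, 8*410 = 3280 < 3444 = 3*1148, so 8/1148 is smaller: the intermediate fraction 31/14 is closer to x than 11/5.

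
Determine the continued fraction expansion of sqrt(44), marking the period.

[6; (1, 1, 1, 2, 1, 1, 1, 12)]

Write x_i = (sqrt(44) + m_i)/d_i with (m_0, d_0) = (0, 1). a_0 = floor(sqrt(44)) = 6, since 6^2 = 36 <= 44 < 49 = 7^2.
Iterate m_{i+1} = d_i*a_i - m_i, d_{i+1} = (44 - m_{i+1}^2)/d_i, a_{i+1} = floor((a_0 + m_{i+1})/d_{i+1}):
  m_1 = 1*6 - 0 = 6, d_1 = (44 - 6^2)/1 = 8/1 = 8, a_1 = floor((6 + 6)/8) = 1.
  m_2 = 8*1 - 6 = 2, d_2 = (44 - 2^2)/8 = 40/8 = 5, a_2 = floor((6 + 2)/5) = 1.
  m_3 = 5*1 - 2 = 3, d_3 = (44 - 3^2)/5 = 35/5 = 7, a_3 = floor((6 + 3)/7) = 1.
  m_4 = 7*1 - 3 = 4, d_4 = (44 - 4^2)/7 = 28/7 = 4, a_4 = floor((6 + 4)/4) = 2.
  m_5 = 4*2 - 4 = 4, d_5 = (44 - 4^2)/4 = 28/4 = 7, a_5 = floor((6 + 4)/7) = 1.
  m_6 = 7*1 - 4 = 3, d_6 = (44 - 3^2)/7 = 35/7 = 5, a_6 = floor((6 + 3)/5) = 1.
  m_7 = 5*1 - 3 = 2, d_7 = (44 - 2^2)/5 = 40/5 = 8, a_7 = floor((6 + 2)/8) = 1.
  m_8 = 8*1 - 2 = 6, d_8 = (44 - 6^2)/8 = 8/8 = 1, a_8 = floor((6 + 6)/1) = 12.
  m_9 = 1*12 - 6 = 6, d_9 = (44 - 6^2)/1 = 8/1 = 8: (m_9, d_9) = (m_1, d_1) = (6, 8), so from here the quotients repeat a_1, ..., a_8; the period length is 8.
Hence the expansion of sqrt(44) is a_0 = 6 followed by the repeating block 1, 1, 1, 2, 1, 1, 1, 12 (period 8).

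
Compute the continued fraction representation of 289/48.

Run the Euclidean algorithm on 289 and 48; the successive quotients are the partial quotients a_0, a_1, ... (each step inverts the fractional part left over by the previous one):
  289 = 6*48 + 1, so a_0 = 6.
  48 = 48*1 + 0, so a_1 = 48.
The remainder reaches 0 after 2 divisions, so the expansion has 2 partial quotients, read off in order.

[6; 48]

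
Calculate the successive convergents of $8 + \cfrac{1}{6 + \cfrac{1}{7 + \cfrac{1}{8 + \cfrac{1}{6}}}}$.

Using the convergent recurrence p_i = a_i*p_{i-1} + p_{i-2}, q_i = a_i*q_{i-1} + q_{i-2} with p_{-2}=0, p_{-1}=1, q_{-2}=1, q_{-1}=0:
  i=0: a_0=8, p_0 = 8*1 + 0 = 8, q_0 = 8*0 + 1 = 1.
  i=1: a_1=6, p_1 = 6*8 + 1 = 49, q_1 = 6*1 + 0 = 6.
  i=2: a_2=7, p_2 = 7*49 + 8 = 351, q_2 = 7*6 + 1 = 43.
  i=3: a_3=8, p_3 = 8*351 + 49 = 2857, q_3 = 8*43 + 6 = 350.
  i=4: a_4=6, p_4 = 6*2857 + 351 = 17493, q_4 = 6*350 + 43 = 2143.

8/1, 49/6, 351/43, 2857/350, 17493/2143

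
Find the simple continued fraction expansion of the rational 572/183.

[3; 7, 1, 22]

Run the Euclidean algorithm on 572 and 183; the successive quotients are the partial quotients a_0, a_1, ... (each step inverts the fractional part left over by the previous one):
  572 = 3*183 + 23, so a_0 = 3.
  183 = 7*23 + 22, so a_1 = 7.
  23 = 1*22 + 1, so a_2 = 1.
  22 = 22*1 + 0, so a_3 = 22.
The remainder reaches 0 after 4 divisions, so the expansion has 4 partial quotients, read off in order.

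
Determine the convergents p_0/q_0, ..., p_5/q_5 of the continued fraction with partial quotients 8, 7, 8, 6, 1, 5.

8/1, 57/7, 464/57, 2841/349, 3305/406, 19366/2379

Using the convergent recurrence p_i = a_i*p_{i-1} + p_{i-2}, q_i = a_i*q_{i-1} + q_{i-2} with p_{-2}=0, p_{-1}=1, q_{-2}=1, q_{-1}=0:
  i=0: a_0=8, p_0 = 8*1 + 0 = 8, q_0 = 8*0 + 1 = 1.
  i=1: a_1=7, p_1 = 7*8 + 1 = 57, q_1 = 7*1 + 0 = 7.
  i=2: a_2=8, p_2 = 8*57 + 8 = 464, q_2 = 8*7 + 1 = 57.
  i=3: a_3=6, p_3 = 6*464 + 57 = 2841, q_3 = 6*57 + 7 = 349.
  i=4: a_4=1, p_4 = 1*2841 + 464 = 3305, q_4 = 1*349 + 57 = 406.
  i=5: a_5=5, p_5 = 5*3305 + 2841 = 19366, q_5 = 5*406 + 349 = 2379.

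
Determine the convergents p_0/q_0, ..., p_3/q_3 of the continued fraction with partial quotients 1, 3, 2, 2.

1/1, 4/3, 9/7, 22/17

Using the convergent recurrence p_i = a_i*p_{i-1} + p_{i-2}, q_i = a_i*q_{i-1} + q_{i-2} with p_{-2}=0, p_{-1}=1, q_{-2}=1, q_{-1}=0:
  i=0: a_0=1, p_0 = 1*1 + 0 = 1, q_0 = 1*0 + 1 = 1.
  i=1: a_1=3, p_1 = 3*1 + 1 = 4, q_1 = 3*1 + 0 = 3.
  i=2: a_2=2, p_2 = 2*4 + 1 = 9, q_2 = 2*3 + 1 = 7.
  i=3: a_3=2, p_3 = 2*9 + 4 = 22, q_3 = 2*7 + 3 = 17.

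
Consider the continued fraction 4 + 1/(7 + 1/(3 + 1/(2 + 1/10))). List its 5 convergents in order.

4/1, 29/7, 91/22, 211/51, 2201/532

Using the convergent recurrence p_i = a_i*p_{i-1} + p_{i-2}, q_i = a_i*q_{i-1} + q_{i-2} with p_{-2}=0, p_{-1}=1, q_{-2}=1, q_{-1}=0:
  i=0: a_0=4, p_0 = 4*1 + 0 = 4, q_0 = 4*0 + 1 = 1.
  i=1: a_1=7, p_1 = 7*4 + 1 = 29, q_1 = 7*1 + 0 = 7.
  i=2: a_2=3, p_2 = 3*29 + 4 = 91, q_2 = 3*7 + 1 = 22.
  i=3: a_3=2, p_3 = 2*91 + 29 = 211, q_3 = 2*22 + 7 = 51.
  i=4: a_4=10, p_4 = 10*211 + 91 = 2201, q_4 = 10*51 + 22 = 532.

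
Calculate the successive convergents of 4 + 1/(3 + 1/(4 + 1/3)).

Using the convergent recurrence p_i = a_i*p_{i-1} + p_{i-2}, q_i = a_i*q_{i-1} + q_{i-2} with p_{-2}=0, p_{-1}=1, q_{-2}=1, q_{-1}=0:
  i=0: a_0=4, p_0 = 4*1 + 0 = 4, q_0 = 4*0 + 1 = 1.
  i=1: a_1=3, p_1 = 3*4 + 1 = 13, q_1 = 3*1 + 0 = 3.
  i=2: a_2=4, p_2 = 4*13 + 4 = 56, q_2 = 4*3 + 1 = 13.
  i=3: a_3=3, p_3 = 3*56 + 13 = 181, q_3 = 3*13 + 3 = 42.

4/1, 13/3, 56/13, 181/42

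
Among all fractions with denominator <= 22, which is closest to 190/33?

121/21

Expand x = 190/33 as a continued fraction with the Euclidean algorithm:
  190 = 5*33 + 25, so a_0 = 5.
  33 = 1*25 + 8, so a_1 = 1.
  25 = 3*8 + 1, so a_2 = 3.
  8 = 8*1 + 0, so a_3 = 8.
so x = [5; 1, 3, 8].
Convergents (p_i = a_i*p_{i-1} + p_{i-2}, q_i = a_i*q_{i-1} + q_{i-2} with p_{-2}=0, p_{-1}=1, q_{-2}=1, q_{-1}=0), until the denominator exceeds 22:
  i=0: a_0=5, p_0 = 5*1 + 0 = 5, q_0 = 5*0 + 1 = 1.
  i=1: a_1=1, p_1 = 1*5 + 1 = 6, q_1 = 1*1 + 0 = 1.
  i=2: a_2=3, p_2 = 3*6 + 5 = 23, q_2 = 3*1 + 1 = 4.
  i=3: a_3=8, p_3 = 8*23 + 6 = 190, q_3 = 8*4 + 1 = 33.
q_3 = 33 > 22, so the last convergent with denominator <= 22 is p_2/q_2 = 23/4.
The closest fraction with denominator <= 22 is either p_2/q_2 or the intermediate fraction (k*p_2 + p_1)/(k*q_2 + q_1) with the largest k >= 1 whose denominator stays <= 22; these approach x as k grows, and every other convergent or intermediate fraction in range is farther away.
Largest k: floor((22 - q_1)/q_2) = floor((22 - 1)/4) = 5.
That gives (5*23 + 6)/(5*4 + 1) = 121/21.
Compare the errors: |x - 23/4| = |190*4 - 23*33|/(33*4) = 1/132, and |x - 121/21| = |190*21 - 121*33|/(33*21) = 3/693.
Cross-multiplying, 3*132 = 396 < 693 = 1*693, so 3/693 is smaller: the intermediate fraction 121/21 is closer to x than 23/4.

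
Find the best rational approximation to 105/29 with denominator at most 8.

Expand x = 105/29 as a continued fraction with the Euclidean algorithm:
  105 = 3*29 + 18, so a_0 = 3.
  29 = 1*18 + 11, so a_1 = 1.
  18 = 1*11 + 7, so a_2 = 1.
  11 = 1*7 + 4, so a_3 = 1.
  7 = 1*4 + 3, so a_4 = 1.
  4 = 1*3 + 1, so a_5 = 1.
  3 = 3*1 + 0, so a_6 = 3.
so x = [3; 1, 1, 1, 1, 1, 3].
Convergents (p_i = a_i*p_{i-1} + p_{i-2}, q_i = a_i*q_{i-1} + q_{i-2} with p_{-2}=0, p_{-1}=1, q_{-2}=1, q_{-1}=0), until the denominator exceeds 8:
  i=0: a_0=3, p_0 = 3*1 + 0 = 3, q_0 = 3*0 + 1 = 1.
  i=1: a_1=1, p_1 = 1*3 + 1 = 4, q_1 = 1*1 + 0 = 1.
  i=2: a_2=1, p_2 = 1*4 + 3 = 7, q_2 = 1*1 + 1 = 2.
  i=3: a_3=1, p_3 = 1*7 + 4 = 11, q_3 = 1*2 + 1 = 3.
  i=4: a_4=1, p_4 = 1*11 + 7 = 18, q_4 = 1*3 + 2 = 5.
  i=5: a_5=1, p_5 = 1*18 + 11 = 29, q_5 = 1*5 + 3 = 8.
  i=6: a_6=3, p_6 = 3*29 + 18 = 105, q_6 = 3*8 + 5 = 29.
q_6 = 29 > 8, so the last convergent with denominator <= 8 is p_5/q_5 = 29/8.
The closest fraction with denominator <= 8 is either p_5/q_5 or the intermediate fraction (k*p_5 + p_4)/(k*q_5 + q_4) with the largest k >= 1 whose denominator stays <= 8; these approach x as k grows, and every other convergent or intermediate fraction in range is farther away.
Largest k: floor((8 - q_4)/q_5) = floor((8 - 5)/8) = 0.
Since k = 0, no intermediate fraction beyond p_5/q_5 has denominator <= 8, so the convergent 29/8 is the closest (its error is |105*8 - 29*29|/(29*8) = 1/232).

29/8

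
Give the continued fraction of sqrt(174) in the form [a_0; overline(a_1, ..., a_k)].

Write x_i = (sqrt(174) + m_i)/d_i with (m_0, d_0) = (0, 1). a_0 = floor(sqrt(174)) = 13, since 13^2 = 169 <= 174 < 196 = 14^2.
Iterate m_{i+1} = d_i*a_i - m_i, d_{i+1} = (174 - m_{i+1}^2)/d_i, a_{i+1} = floor((a_0 + m_{i+1})/d_{i+1}):
  m_1 = 1*13 - 0 = 13, d_1 = (174 - 13^2)/1 = 5/1 = 5, a_1 = floor((13 + 13)/5) = 5.
  m_2 = 5*5 - 13 = 12, d_2 = (174 - 12^2)/5 = 30/5 = 6, a_2 = floor((13 + 12)/6) = 4.
  m_3 = 6*4 - 12 = 12, d_3 = (174 - 12^2)/6 = 30/6 = 5, a_3 = floor((13 + 12)/5) = 5.
  m_4 = 5*5 - 12 = 13, d_4 = (174 - 13^2)/5 = 5/5 = 1, a_4 = floor((13 + 13)/1) = 26.
  m_5 = 1*26 - 13 = 13, d_5 = (174 - 13^2)/1 = 5/1 = 5: (m_5, d_5) = (m_1, d_1) = (13, 5), so from here the quotients repeat a_1, ..., a_4; the period length is 4.
Hence the expansion of sqrt(174) is a_0 = 13 followed by the repeating block 5, 4, 5, 26 (period 4).

[13; overline(5, 4, 5, 26)]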